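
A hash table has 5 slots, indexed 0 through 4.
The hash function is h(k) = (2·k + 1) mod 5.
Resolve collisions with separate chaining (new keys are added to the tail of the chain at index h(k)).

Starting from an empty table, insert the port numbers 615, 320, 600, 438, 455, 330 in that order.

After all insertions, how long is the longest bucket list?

615 -> bucket 1
320 -> bucket 1 (collision)
600 -> bucket 1 (collision)
438 -> bucket 2
455 -> bucket 1 (collision)
330 -> bucket 1 (collision)
Final buckets:
0: .
1: 615 -> 320 -> 600 -> 455 -> 330
2: 438
3: .
4: .

5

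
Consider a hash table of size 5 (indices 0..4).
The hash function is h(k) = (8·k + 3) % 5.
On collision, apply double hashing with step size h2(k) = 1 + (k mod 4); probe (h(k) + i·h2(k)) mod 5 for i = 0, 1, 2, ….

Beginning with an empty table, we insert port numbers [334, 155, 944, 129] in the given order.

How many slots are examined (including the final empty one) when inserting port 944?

334: h=0 → slot 0
155: h=3 → slot 3
944: h=0, h2=1, probe 0,1 → slot 1
129: h=0, h2=2, probe 0,2 → slot 2
Table: [334, 944, 129, 155, -]

2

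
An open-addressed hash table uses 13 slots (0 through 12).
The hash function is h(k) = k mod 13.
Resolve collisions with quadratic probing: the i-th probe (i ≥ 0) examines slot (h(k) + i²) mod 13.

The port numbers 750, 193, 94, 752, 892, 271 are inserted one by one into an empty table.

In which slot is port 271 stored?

750: h=9 => slot 9
193: h=11 => slot 11
94: h=3 => slot 3
752: h=11, probe 11,12 => slot 12
892: h=8 => slot 8
271: h=11, probe 11,12,2 => slot 2
Table: [∅, ∅, 271, 94, ∅, ∅, ∅, ∅, 892, 750, ∅, 193, 752]

2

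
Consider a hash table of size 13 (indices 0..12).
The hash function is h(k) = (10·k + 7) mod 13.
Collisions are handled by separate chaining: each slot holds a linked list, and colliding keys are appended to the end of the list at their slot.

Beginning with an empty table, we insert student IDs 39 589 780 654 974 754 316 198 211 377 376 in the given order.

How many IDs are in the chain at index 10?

39 -> bucket 7
589 -> bucket 8
780 -> bucket 7 (collision)
654 -> bucket 8 (collision)
974 -> bucket 10
754 -> bucket 7 (collision)
316 -> bucket 8 (collision)
198 -> bucket 11
211 -> bucket 11 (collision)
377 -> bucket 7 (collision)
376 -> bucket 10 (collision)
Final buckets:
0: .
1: .
2: .
3: .
4: .
5: .
6: .
7: 39 -> 780 -> 754 -> 377
8: 589 -> 654 -> 316
9: .
10: 974 -> 376
11: 198 -> 211
12: .

2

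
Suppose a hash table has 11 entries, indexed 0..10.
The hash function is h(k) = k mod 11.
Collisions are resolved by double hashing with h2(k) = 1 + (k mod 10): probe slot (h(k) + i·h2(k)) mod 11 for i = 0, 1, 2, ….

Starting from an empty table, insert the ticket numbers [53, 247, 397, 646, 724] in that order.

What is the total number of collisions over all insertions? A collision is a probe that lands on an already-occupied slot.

53: h=9 → slot 9
247: h=5 → slot 5
397: h=1 → slot 1
646: h=8 → slot 8
724: h=9, h2=5, probe 9,3 → slot 3
Table: [_, 397, _, 724, _, 247, _, _, 646, 53, _]

1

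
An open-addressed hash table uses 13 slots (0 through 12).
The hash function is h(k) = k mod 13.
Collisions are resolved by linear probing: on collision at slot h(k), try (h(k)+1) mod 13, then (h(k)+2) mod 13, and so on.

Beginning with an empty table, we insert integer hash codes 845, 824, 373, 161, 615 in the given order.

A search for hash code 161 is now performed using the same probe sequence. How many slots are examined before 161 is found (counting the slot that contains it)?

2

845 hashes to 0; slot 0 is free -> place at 0.
824 hashes to 5; slot 5 is free -> place at 5.
373 hashes to 9; slot 9 is free -> place at 9.
161 hashes to 5; 5 taken -> place at 6.
615 hashes to 4; slot 4 is free -> place at 4.
Table: [845, ., ., ., 615, 824, 161, ., ., 373, ., ., .]
Lookup 161: h=5, probe 5,6 → found at 6.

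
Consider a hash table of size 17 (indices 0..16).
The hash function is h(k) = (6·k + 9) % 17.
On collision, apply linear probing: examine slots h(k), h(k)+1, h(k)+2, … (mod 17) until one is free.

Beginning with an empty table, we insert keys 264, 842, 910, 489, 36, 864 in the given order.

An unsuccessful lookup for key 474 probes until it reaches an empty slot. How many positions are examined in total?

2

Insert 264: h=12, slot 12 empty -> index 12.
Insert 842: h=12, slot 12 occupied -> index 13.
Insert 910: h=12, slots 12,13 occupied -> index 14.
Insert 489: h=2, slot 2 empty -> index 2.
Insert 36: h=4, slot 4 empty -> index 4.
Insert 864: h=8, slot 8 empty -> index 8.
Table: [—, —, 489, —, 36, —, —, —, 864, —, —, —, 264, 842, 910, —, —]
Lookup 474: h=14, probe 14,15 → slot 15 empty, not found.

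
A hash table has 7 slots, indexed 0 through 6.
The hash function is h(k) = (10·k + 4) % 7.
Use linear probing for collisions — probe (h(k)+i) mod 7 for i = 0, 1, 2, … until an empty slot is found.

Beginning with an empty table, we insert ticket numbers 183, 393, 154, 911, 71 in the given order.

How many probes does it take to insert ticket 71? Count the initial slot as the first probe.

Insert 183: h=0, slot 0 empty => index 0.
Insert 393: h=0, slot 0 occupied => index 1.
Insert 154: h=4, slot 4 empty => index 4.
Insert 911: h=0, slots 0,1 occupied => index 2.
Insert 71: h=0, slots 0,1,2 occupied => index 3.
Table: [183, 393, 911, 71, 154, -, -]

4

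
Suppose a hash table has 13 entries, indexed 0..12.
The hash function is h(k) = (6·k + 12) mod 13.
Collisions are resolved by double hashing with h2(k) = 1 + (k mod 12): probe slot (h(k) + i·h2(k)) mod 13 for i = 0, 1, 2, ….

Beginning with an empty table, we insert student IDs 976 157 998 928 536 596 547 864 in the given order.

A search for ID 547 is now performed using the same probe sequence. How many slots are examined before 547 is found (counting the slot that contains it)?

Insert 976: h=5, slot 5 empty => index 5.
Insert 157: h=5, h2=2, slot 5 occupied => index 7.
Insert 998: h=7, h2=3, slot 7 occupied => index 10.
Insert 928: h=3, slot 3 empty => index 3.
Insert 536: h=4, slot 4 empty => index 4.
Insert 596: h=0, slot 0 empty => index 0.
Insert 547: h=5, h2=8, slots 5,0 occupied => index 8.
Insert 864: h=9, slot 9 empty => index 9.
Table: [596, -, -, 928, 536, 976, -, 157, 547, 864, 998, -, -]
Lookup 547: h=5, h2=8, probe 5,0,8 → found at 8.

3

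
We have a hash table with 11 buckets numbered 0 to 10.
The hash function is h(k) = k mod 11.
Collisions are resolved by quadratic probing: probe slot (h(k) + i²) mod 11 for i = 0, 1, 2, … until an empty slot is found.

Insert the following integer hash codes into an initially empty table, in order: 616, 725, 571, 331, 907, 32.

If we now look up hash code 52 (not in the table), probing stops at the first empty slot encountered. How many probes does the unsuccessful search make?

2

616: h=0 → slot 0
725: h=10 → slot 10
571: h=10, probe 10,0,3 → slot 3
331: h=1 → slot 1
907: h=5 → slot 5
32: h=10, probe 10,0,3,8 → slot 8
Table: [616, 331, -, 571, -, 907, -, -, 32, -, 725]
Lookup 52: h=8, probe 8,9 → slot 9 empty, not found.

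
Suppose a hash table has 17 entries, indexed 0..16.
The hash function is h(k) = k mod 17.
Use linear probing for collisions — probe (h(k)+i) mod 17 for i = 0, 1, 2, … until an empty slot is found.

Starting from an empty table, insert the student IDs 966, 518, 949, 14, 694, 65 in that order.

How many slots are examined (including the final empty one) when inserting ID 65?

966: h=14 -> slot 14
518: h=8 -> slot 8
949: h=14, probe 14,15 -> slot 15
14: h=14, probe 14,15,16 -> slot 16
694: h=14, probe 14,15,16,0 -> slot 0
65: h=14, probe 14,15,16,0,1 -> slot 1
Table: [694, 65, —, —, —, —, —, —, 518, —, —, —, —, —, 966, 949, 14]

5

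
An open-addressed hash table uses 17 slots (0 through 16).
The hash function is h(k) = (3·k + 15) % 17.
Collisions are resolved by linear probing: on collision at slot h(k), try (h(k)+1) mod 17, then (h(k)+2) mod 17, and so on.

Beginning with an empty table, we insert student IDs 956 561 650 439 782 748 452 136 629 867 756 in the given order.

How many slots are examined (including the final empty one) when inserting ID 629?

5

Insert 956: h=10, slot 10 empty -> index 10.
Insert 561: h=15, slot 15 empty -> index 15.
Insert 650: h=10, slot 10 occupied -> index 11.
Insert 439: h=6, slot 6 empty -> index 6.
Insert 782: h=15, slot 15 occupied -> index 16.
Insert 748: h=15, slots 15,16 occupied -> index 0.
Insert 452: h=11, slot 11 occupied -> index 12.
Insert 136: h=15, slots 15,16,0 occupied -> index 1.
Insert 629: h=15, slots 15,16,0,1 occupied -> index 2.
Insert 867: h=15, slots 15,16,0,1,2 occupied -> index 3.
Insert 756: h=5, slot 5 empty -> index 5.
Table: [748, 136, 629, 867, ., 756, 439, ., ., ., 956, 650, 452, ., ., 561, 782]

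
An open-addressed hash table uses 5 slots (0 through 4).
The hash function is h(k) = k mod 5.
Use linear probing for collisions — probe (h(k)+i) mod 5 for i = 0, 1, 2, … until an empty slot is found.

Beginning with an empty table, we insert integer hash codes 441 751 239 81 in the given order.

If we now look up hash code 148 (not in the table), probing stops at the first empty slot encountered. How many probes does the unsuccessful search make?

3

Insert 441: h=1, slot 1 empty -> index 1.
Insert 751: h=1, slot 1 occupied -> index 2.
Insert 239: h=4, slot 4 empty -> index 4.
Insert 81: h=1, slots 1,2 occupied -> index 3.
Table: [-, 441, 751, 81, 239]
Lookup 148: h=3, probe 3,4,0 → slot 0 empty, not found.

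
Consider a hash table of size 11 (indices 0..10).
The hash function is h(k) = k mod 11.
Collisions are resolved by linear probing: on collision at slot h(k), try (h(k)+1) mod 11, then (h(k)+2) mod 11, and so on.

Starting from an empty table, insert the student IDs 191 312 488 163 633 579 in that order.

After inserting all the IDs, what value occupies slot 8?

579

Insert 191: h=4, slot 4 empty -> index 4.
Insert 312: h=4, slot 4 occupied -> index 5.
Insert 488: h=4, slots 4,5 occupied -> index 6.
Insert 163: h=9, slot 9 empty -> index 9.
Insert 633: h=6, slot 6 occupied -> index 7.
Insert 579: h=7, slot 7 occupied -> index 8.
Table: [-, -, -, -, 191, 312, 488, 633, 579, 163, -]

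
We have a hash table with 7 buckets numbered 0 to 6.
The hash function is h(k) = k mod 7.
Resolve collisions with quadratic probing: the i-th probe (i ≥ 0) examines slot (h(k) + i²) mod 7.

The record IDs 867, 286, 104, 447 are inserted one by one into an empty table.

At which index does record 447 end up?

867: h=6 -> slot 6
286: h=6, probe 6,0 -> slot 0
104: h=6, probe 6,0,3 -> slot 3
447: h=6, probe 6,0,3,1 -> slot 1
Table: [286, 447, -, 104, -, -, 867]

1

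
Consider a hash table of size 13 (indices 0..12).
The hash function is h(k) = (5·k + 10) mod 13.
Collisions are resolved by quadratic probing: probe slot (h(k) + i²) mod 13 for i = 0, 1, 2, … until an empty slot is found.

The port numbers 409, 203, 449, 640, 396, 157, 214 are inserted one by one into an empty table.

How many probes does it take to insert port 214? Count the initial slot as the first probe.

3

Insert 409: h=1, slot 1 empty -> index 1.
Insert 203: h=11, slot 11 empty -> index 11.
Insert 449: h=6, slot 6 empty -> index 6.
Insert 640: h=12, slot 12 empty -> index 12.
Insert 396: h=1, slot 1 occupied -> index 2.
Insert 157: h=2, slot 2 occupied -> index 3.
Insert 214: h=1, slots 1,2 occupied -> index 5.
Table: [_, 409, 396, 157, _, 214, 449, _, _, _, _, 203, 640]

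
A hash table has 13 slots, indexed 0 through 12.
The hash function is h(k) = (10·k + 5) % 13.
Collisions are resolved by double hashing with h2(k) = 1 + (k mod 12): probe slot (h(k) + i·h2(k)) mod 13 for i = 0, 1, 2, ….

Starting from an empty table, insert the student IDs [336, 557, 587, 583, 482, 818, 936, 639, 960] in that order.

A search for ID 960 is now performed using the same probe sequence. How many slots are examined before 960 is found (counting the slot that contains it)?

3

336 hashes to 11; slot 11 is free => place at 11.
557 hashes to 11, h2=6; 11 taken => place at 4.
587 hashes to 12; slot 12 is free => place at 12.
583 hashes to 11, h2=8; 11 taken => place at 6.
482 hashes to 2; slot 2 is free => place at 2.
818 hashes to 8; slot 8 is free => place at 8.
936 hashes to 5; slot 5 is free => place at 5.
639 hashes to 12, h2=4; 12 taken => place at 3.
960 hashes to 11, h2=1; 11,12 taken => place at 0.
Table: [960, ∅, 482, 639, 557, 936, 583, ∅, 818, ∅, ∅, 336, 587]
Lookup 960: h=11, h2=1, probe 11,12,0 → found at 0.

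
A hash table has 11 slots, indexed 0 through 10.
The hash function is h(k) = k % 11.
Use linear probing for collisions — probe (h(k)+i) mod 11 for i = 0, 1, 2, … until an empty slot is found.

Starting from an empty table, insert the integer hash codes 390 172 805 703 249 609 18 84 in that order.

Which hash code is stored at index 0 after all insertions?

84

390: h=5 → slot 5
172: h=7 → slot 7
805: h=2 → slot 2
703: h=10 → slot 10
249: h=7, probe 7,8 → slot 8
609: h=4 → slot 4
18: h=7, probe 7,8,9 → slot 9
84: h=7, probe 7,8,9,10,0 → slot 0
Table: [84, ., 805, ., 609, 390, ., 172, 249, 18, 703]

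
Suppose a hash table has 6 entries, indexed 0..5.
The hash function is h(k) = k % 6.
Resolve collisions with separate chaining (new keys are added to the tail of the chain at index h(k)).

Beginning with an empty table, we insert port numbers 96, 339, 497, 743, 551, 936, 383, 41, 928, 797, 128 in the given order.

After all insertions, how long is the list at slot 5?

6

96 -> bucket 0
339 -> bucket 3
497 -> bucket 5
743 -> bucket 5 (collision)
551 -> bucket 5 (collision)
936 -> bucket 0 (collision)
383 -> bucket 5 (collision)
41 -> bucket 5 (collision)
928 -> bucket 4
797 -> bucket 5 (collision)
128 -> bucket 2
Final buckets:
0: 96 -> 936
1: —
2: 128
3: 339
4: 928
5: 497 -> 743 -> 551 -> 383 -> 41 -> 797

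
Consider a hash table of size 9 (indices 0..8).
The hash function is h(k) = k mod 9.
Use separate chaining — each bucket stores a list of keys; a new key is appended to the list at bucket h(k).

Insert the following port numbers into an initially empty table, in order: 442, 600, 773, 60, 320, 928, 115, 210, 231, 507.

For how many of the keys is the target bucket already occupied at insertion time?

Insert 442: h=1, bucket 1 empty → new chain.
Insert 600: h=6, bucket 6 empty → new chain.
Insert 773: h=8, bucket 8 empty → new chain.
Insert 60: h=6, bucket 6 nonempty → append to chain.
Insert 320: h=5, bucket 5 empty → new chain.
Insert 928: h=1, bucket 1 nonempty → append to chain.
Insert 115: h=7, bucket 7 empty → new chain.
Insert 210: h=3, bucket 3 empty → new chain.
Insert 231: h=6, bucket 6 nonempty → append to chain.
Insert 507: h=3, bucket 3 nonempty → append to chain.
Final buckets:
0: .
1: 442 -> 928
2: .
3: 210 -> 507
4: .
5: 320
6: 600 -> 60 -> 231
7: 115
8: 773

4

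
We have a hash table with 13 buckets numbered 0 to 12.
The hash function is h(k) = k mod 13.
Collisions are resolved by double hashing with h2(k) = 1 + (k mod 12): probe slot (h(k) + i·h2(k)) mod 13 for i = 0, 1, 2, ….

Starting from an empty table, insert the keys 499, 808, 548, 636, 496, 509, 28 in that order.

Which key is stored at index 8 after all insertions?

509

499 hashes to 5; slot 5 is free -> place at 5.
808 hashes to 2; slot 2 is free -> place at 2.
548 hashes to 2, h2=9; 2 taken -> place at 11.
636 hashes to 12; slot 12 is free -> place at 12.
496 hashes to 2, h2=5; 2 taken -> place at 7.
509 hashes to 2, h2=6; 2 taken -> place at 8.
28 hashes to 2, h2=5; 2,7,12 taken -> place at 4.
Table: [., ., 808, ., 28, 499, ., 496, 509, ., ., 548, 636]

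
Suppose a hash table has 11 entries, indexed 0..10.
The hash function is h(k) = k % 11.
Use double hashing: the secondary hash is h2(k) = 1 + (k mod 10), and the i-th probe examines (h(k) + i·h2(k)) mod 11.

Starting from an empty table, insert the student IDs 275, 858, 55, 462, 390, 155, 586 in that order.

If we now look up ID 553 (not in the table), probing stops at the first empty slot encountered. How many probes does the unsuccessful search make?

2

Insert 275: h=0, slot 0 empty → index 0.
Insert 858: h=0, h2=9, slot 0 occupied → index 9.
Insert 55: h=0, h2=6, slot 0 occupied → index 6.
Insert 462: h=0, h2=3, slot 0 occupied → index 3.
Insert 390: h=5, slot 5 empty → index 5.
Insert 155: h=1, slot 1 empty → index 1.
Insert 586: h=3, h2=7, slot 3 occupied → index 10.
Table: [275, 155, —, 462, —, 390, 55, —, —, 858, 586]
Lookup 553: h=3, h2=4, probe 3,7 → slot 7 empty, not found.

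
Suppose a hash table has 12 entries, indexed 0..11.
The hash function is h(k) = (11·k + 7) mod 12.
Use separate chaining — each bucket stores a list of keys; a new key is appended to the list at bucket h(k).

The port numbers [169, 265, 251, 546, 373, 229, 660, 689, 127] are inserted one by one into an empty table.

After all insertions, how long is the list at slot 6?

169 -> bucket 6
265 -> bucket 6 (collision)
251 -> bucket 8
546 -> bucket 1
373 -> bucket 6 (collision)
229 -> bucket 6 (collision)
660 -> bucket 7
689 -> bucket 2
127 -> bucket 0
Final buckets:
0: 127
1: 546
2: 689
3: .
4: .
5: .
6: 169 -> 265 -> 373 -> 229
7: 660
8: 251
9: .
10: .
11: .

4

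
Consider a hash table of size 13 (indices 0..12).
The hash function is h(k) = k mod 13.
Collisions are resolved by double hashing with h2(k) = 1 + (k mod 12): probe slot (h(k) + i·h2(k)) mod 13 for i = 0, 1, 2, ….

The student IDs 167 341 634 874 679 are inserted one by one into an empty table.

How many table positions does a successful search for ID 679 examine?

Insert 167: h=11, slot 11 empty -> index 11.
Insert 341: h=3, slot 3 empty -> index 3.
Insert 634: h=10, slot 10 empty -> index 10.
Insert 874: h=3, h2=11, slot 3 occupied -> index 1.
Insert 679: h=3, h2=8, slots 3,11 occupied -> index 6.
Table: [—, 874, —, 341, —, —, 679, —, —, —, 634, 167, —]
Lookup 679: h=3, h2=8, probe 3,11,6 → found at 6.

3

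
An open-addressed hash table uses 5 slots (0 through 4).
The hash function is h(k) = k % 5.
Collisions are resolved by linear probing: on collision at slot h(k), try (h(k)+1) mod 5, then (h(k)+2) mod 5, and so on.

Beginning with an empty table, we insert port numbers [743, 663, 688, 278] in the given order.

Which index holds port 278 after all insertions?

743: h=3 -> slot 3
663: h=3, probe 3,4 -> slot 4
688: h=3, probe 3,4,0 -> slot 0
278: h=3, probe 3,4,0,1 -> slot 1
Table: [688, 278, _, 743, 663]

1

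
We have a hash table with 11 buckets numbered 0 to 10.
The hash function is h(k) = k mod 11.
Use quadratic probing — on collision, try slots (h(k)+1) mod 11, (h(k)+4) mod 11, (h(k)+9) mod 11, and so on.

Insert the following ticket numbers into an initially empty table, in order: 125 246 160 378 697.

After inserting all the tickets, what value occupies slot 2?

697

Insert 125: h=4, slot 4 empty -> index 4.
Insert 246: h=4, slot 4 occupied -> index 5.
Insert 160: h=6, slot 6 empty -> index 6.
Insert 378: h=4, slots 4,5 occupied -> index 8.
Insert 697: h=4, slots 4,5,8 occupied -> index 2.
Table: [-, -, 697, -, 125, 246, 160, -, 378, -, -]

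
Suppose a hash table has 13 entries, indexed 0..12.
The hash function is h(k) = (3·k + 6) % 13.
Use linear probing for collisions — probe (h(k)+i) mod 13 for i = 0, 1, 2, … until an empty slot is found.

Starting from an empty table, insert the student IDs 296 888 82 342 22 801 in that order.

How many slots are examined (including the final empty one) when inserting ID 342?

3

Insert 296: h=10, slot 10 empty -> index 10.
Insert 888: h=5, slot 5 empty -> index 5.
Insert 82: h=5, slot 5 occupied -> index 6.
Insert 342: h=5, slots 5,6 occupied -> index 7.
Insert 22: h=7, slot 7 occupied -> index 8.
Insert 801: h=4, slot 4 empty -> index 4.
Table: [_, _, _, _, 801, 888, 82, 342, 22, _, 296, _, _]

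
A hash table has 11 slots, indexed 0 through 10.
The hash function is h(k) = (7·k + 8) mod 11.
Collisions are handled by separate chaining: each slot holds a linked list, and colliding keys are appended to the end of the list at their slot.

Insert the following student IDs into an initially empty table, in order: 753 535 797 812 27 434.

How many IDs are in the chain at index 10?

753 -> bucket 10
535 -> bucket 2
797 -> bucket 10 (collision)
812 -> bucket 5
27 -> bucket 10 (collision)
434 -> bucket 10 (collision)
Final buckets:
0: —
1: —
2: 535
3: —
4: —
5: 812
6: —
7: —
8: —
9: —
10: 753 -> 797 -> 27 -> 434

4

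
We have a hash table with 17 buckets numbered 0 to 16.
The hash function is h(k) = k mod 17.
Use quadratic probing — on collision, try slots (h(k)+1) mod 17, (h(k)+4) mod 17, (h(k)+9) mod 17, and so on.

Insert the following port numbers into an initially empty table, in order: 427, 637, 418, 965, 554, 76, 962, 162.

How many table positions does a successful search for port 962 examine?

427 hashes to 2; slot 2 is free → place at 2.
637 hashes to 8; slot 8 is free → place at 8.
418 hashes to 10; slot 10 is free → place at 10.
965 hashes to 13; slot 13 is free → place at 13.
554 hashes to 10; 10 taken → place at 11.
76 hashes to 8; 8 taken → place at 9.
962 hashes to 10; 10,11 taken → place at 14.
162 hashes to 9; 9,10,13 taken → place at 1.
Table: [-, 162, 427, -, -, -, -, -, 637, 76, 418, 554, -, 965, 962, -, -]
Lookup 962: h=10, probe 10,11,14 → found at 14.

3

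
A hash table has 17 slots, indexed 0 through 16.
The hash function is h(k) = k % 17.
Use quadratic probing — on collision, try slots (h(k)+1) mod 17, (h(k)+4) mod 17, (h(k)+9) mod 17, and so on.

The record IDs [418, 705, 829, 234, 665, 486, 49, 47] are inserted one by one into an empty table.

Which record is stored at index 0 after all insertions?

47

Insert 418: h=10, slot 10 empty -> index 10.
Insert 705: h=8, slot 8 empty -> index 8.
Insert 829: h=13, slot 13 empty -> index 13.
Insert 234: h=13, slot 13 occupied -> index 14.
Insert 665: h=2, slot 2 empty -> index 2.
Insert 486: h=10, slot 10 occupied -> index 11.
Insert 49: h=15, slot 15 empty -> index 15.
Insert 47: h=13, slots 13,14 occupied -> index 0.
Table: [47, _, 665, _, _, _, _, _, 705, _, 418, 486, _, 829, 234, 49, _]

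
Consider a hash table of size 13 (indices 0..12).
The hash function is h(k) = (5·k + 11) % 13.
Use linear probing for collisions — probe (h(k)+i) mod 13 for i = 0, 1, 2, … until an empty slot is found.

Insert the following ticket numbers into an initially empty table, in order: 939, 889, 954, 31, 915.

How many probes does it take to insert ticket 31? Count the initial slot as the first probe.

3

Insert 939: h=0, slot 0 empty -> index 0.
Insert 889: h=10, slot 10 empty -> index 10.
Insert 954: h=10, slot 10 occupied -> index 11.
Insert 31: h=10, slots 10,11 occupied -> index 12.
Insert 915: h=10, slots 10,11,12,0 occupied -> index 1.
Table: [939, 915, ∅, ∅, ∅, ∅, ∅, ∅, ∅, ∅, 889, 954, 31]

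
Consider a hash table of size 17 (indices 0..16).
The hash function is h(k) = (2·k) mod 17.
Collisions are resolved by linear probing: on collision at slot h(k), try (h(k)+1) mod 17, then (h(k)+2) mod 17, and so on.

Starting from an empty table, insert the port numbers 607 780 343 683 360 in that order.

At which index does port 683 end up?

607: h=7 => slot 7
780: h=13 => slot 13
343: h=6 => slot 6
683: h=6, probe 6,7,8 => slot 8
360: h=6, probe 6,7,8,9 => slot 9
Table: [., ., ., ., ., ., 343, 607, 683, 360, ., ., ., 780, ., ., .]

8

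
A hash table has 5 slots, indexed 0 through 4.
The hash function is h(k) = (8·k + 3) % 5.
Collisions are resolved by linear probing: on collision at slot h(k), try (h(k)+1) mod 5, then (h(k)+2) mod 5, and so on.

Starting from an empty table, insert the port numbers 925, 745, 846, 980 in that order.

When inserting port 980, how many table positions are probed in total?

925: h=3 → slot 3
745: h=3, probe 3,4 → slot 4
846: h=1 → slot 1
980: h=3, probe 3,4,0 → slot 0
Table: [980, 846, ., 925, 745]

3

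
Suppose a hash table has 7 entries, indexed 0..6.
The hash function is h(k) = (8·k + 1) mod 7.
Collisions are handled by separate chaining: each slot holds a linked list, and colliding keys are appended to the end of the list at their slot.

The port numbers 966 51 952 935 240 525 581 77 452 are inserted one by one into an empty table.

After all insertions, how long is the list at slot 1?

5

Insert 966: h=1, bucket 1 empty → new chain.
Insert 51: h=3, bucket 3 empty → new chain.
Insert 952: h=1, bucket 1 nonempty → append to chain.
Insert 935: h=5, bucket 5 empty → new chain.
Insert 240: h=3, bucket 3 nonempty → append to chain.
Insert 525: h=1, bucket 1 nonempty → append to chain.
Insert 581: h=1, bucket 1 nonempty → append to chain.
Insert 77: h=1, bucket 1 nonempty → append to chain.
Insert 452: h=5, bucket 5 nonempty → append to chain.
Final buckets:
0: .
1: 966 -> 952 -> 525 -> 581 -> 77
2: .
3: 51 -> 240
4: .
5: 935 -> 452
6: .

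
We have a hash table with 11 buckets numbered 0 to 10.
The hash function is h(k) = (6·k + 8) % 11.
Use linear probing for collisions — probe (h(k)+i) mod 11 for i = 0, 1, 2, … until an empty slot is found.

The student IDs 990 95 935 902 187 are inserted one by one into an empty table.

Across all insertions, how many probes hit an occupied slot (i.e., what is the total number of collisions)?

990 hashes to 8; slot 8 is free -> place at 8.
95 hashes to 6; slot 6 is free -> place at 6.
935 hashes to 8; 8 taken -> place at 9.
902 hashes to 8; 8,9 taken -> place at 10.
187 hashes to 8; 8,9,10 taken -> place at 0.
Table: [187, _, _, _, _, _, 95, _, 990, 935, 902]

6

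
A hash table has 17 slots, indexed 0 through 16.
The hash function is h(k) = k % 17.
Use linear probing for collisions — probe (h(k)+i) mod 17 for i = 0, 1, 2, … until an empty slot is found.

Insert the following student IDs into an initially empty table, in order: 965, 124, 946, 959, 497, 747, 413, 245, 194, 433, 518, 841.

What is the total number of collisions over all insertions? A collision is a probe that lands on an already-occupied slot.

16

Insert 965: h=13, slot 13 empty => index 13.
Insert 124: h=5, slot 5 empty => index 5.
Insert 946: h=11, slot 11 empty => index 11.
Insert 959: h=7, slot 7 empty => index 7.
Insert 497: h=4, slot 4 empty => index 4.
Insert 747: h=16, slot 16 empty => index 16.
Insert 413: h=5, slot 5 occupied => index 6.
Insert 245: h=7, slot 7 occupied => index 8.
Insert 194: h=7, slots 7,8 occupied => index 9.
Insert 433: h=8, slots 8,9 occupied => index 10.
Insert 518: h=8, slots 8,9,10,11 occupied => index 12.
Insert 841: h=8, slots 8,9,10,11,12,13 occupied => index 14.
Table: [—, —, —, —, 497, 124, 413, 959, 245, 194, 433, 946, 518, 965, 841, —, 747]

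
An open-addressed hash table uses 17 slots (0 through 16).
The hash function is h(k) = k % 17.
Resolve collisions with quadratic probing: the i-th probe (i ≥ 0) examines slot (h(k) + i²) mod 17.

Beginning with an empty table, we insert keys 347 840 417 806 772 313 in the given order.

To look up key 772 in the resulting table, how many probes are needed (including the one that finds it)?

Insert 347: h=7, slot 7 empty → index 7.
Insert 840: h=7, slot 7 occupied → index 8.
Insert 417: h=9, slot 9 empty → index 9.
Insert 806: h=7, slots 7,8 occupied → index 11.
Insert 772: h=7, slots 7,8,11 occupied → index 16.
Insert 313: h=7, slots 7,8,11,16 occupied → index 6.
Table: [-, -, -, -, -, -, 313, 347, 840, 417, -, 806, -, -, -, -, 772]
Lookup 772: h=7, probe 7,8,11,16 → found at 16.

4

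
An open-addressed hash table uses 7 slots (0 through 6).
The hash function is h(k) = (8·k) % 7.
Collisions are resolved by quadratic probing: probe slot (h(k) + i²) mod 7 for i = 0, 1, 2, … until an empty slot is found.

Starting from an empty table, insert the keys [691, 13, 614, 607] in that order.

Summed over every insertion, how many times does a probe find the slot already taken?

691: h=5 -> slot 5
13: h=6 -> slot 6
614: h=5, probe 5,6,2 -> slot 2
607: h=5, probe 5,6,2,0 -> slot 0
Table: [607, —, 614, —, —, 691, 13]

5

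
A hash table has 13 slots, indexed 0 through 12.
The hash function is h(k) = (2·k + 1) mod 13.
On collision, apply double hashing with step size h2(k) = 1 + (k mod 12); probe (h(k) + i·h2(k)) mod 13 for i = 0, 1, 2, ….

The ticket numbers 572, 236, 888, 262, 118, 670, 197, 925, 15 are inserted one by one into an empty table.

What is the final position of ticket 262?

572 hashes to 1; slot 1 is free => place at 1.
236 hashes to 5; slot 5 is free => place at 5.
888 hashes to 9; slot 9 is free => place at 9.
262 hashes to 5, h2=11; 5 taken => place at 3.
118 hashes to 3, h2=11; 3,1 taken => place at 12.
670 hashes to 2; slot 2 is free => place at 2.
197 hashes to 5, h2=6; 5 taken => place at 11.
925 hashes to 5, h2=2; 5 taken => place at 7.
15 hashes to 5, h2=4; 5,9 taken => place at 0.
Table: [15, 572, 670, 262, —, 236, —, 925, —, 888, —, 197, 118]

3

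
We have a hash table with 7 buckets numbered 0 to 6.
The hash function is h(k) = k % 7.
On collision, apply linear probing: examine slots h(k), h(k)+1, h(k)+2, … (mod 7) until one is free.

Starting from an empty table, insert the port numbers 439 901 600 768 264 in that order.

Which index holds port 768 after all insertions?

1

439 hashes to 5; slot 5 is free => place at 5.
901 hashes to 5; 5 taken => place at 6.
600 hashes to 5; 5,6 taken => place at 0.
768 hashes to 5; 5,6,0 taken => place at 1.
264 hashes to 5; 5,6,0,1 taken => place at 2.
Table: [600, 768, 264, -, -, 439, 901]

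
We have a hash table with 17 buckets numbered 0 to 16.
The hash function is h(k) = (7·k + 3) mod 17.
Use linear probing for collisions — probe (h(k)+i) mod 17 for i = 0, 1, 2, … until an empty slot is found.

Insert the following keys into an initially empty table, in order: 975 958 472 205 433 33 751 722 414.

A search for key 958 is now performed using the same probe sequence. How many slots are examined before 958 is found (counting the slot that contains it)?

975: h=11 => slot 11
958: h=11, probe 11,12 => slot 12
472: h=9 => slot 9
205: h=10 => slot 10
433: h=8 => slot 8
33: h=13 => slot 13
751: h=7 => slot 7
722: h=8, probe 8,9,10,11,12,13,14 => slot 14
414: h=11, probe 11,12,13,14,15 => slot 15
Table: [., ., ., ., ., ., ., 751, 433, 472, 205, 975, 958, 33, 722, 414, .]
Lookup 958: h=11, probe 11,12 → found at 12.

2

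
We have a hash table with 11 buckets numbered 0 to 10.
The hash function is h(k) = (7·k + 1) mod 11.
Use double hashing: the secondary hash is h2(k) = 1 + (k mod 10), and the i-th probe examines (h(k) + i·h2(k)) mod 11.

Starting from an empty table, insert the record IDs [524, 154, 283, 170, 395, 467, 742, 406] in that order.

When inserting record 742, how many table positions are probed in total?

3

524 hashes to 6; slot 6 is free → place at 6.
154 hashes to 1; slot 1 is free → place at 1.
283 hashes to 2; slot 2 is free → place at 2.
170 hashes to 3; slot 3 is free → place at 3.
395 hashes to 5; slot 5 is free → place at 5.
467 hashes to 3, h2=8; 3 taken → place at 0.
742 hashes to 3, h2=3; 3,6 taken → place at 9.
406 hashes to 5, h2=7; 5,1 taken → place at 8.
Table: [467, 154, 283, 170, ., 395, 524, ., 406, 742, .]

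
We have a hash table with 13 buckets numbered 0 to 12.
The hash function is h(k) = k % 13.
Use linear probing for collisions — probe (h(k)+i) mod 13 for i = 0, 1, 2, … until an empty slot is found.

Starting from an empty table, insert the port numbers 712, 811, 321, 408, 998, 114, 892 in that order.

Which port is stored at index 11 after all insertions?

998

Insert 712: h=10, slot 10 empty → index 10.
Insert 811: h=5, slot 5 empty → index 5.
Insert 321: h=9, slot 9 empty → index 9.
Insert 408: h=5, slot 5 occupied → index 6.
Insert 998: h=10, slot 10 occupied → index 11.
Insert 114: h=10, slots 10,11 occupied → index 12.
Insert 892: h=8, slot 8 empty → index 8.
Table: [—, —, —, —, —, 811, 408, —, 892, 321, 712, 998, 114]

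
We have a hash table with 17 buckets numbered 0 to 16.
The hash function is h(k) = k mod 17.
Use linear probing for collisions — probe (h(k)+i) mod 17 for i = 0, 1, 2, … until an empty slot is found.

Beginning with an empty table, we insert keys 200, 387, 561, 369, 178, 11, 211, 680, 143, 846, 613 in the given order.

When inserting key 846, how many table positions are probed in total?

Insert 200: h=13, slot 13 empty → index 13.
Insert 387: h=13, slot 13 occupied → index 14.
Insert 561: h=0, slot 0 empty → index 0.
Insert 369: h=12, slot 12 empty → index 12.
Insert 178: h=8, slot 8 empty → index 8.
Insert 11: h=11, slot 11 empty → index 11.
Insert 211: h=7, slot 7 empty → index 7.
Insert 680: h=0, slot 0 occupied → index 1.
Insert 143: h=7, slots 7,8 occupied → index 9.
Insert 846: h=13, slots 13,14 occupied → index 15.
Insert 613: h=1, slot 1 occupied → index 2.
Table: [561, 680, 613, —, —, —, —, 211, 178, 143, —, 11, 369, 200, 387, 846, —]

3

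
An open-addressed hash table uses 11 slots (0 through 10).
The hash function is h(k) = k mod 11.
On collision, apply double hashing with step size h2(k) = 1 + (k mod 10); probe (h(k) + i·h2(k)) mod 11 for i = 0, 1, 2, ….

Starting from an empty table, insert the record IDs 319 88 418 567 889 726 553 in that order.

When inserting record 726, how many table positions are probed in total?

3

Insert 319: h=0, slot 0 empty → index 0.
Insert 88: h=0, h2=9, slot 0 occupied → index 9.
Insert 418: h=0, h2=9, slots 0,9 occupied → index 7.
Insert 567: h=6, slot 6 empty → index 6.
Insert 889: h=9, h2=10, slot 9 occupied → index 8.
Insert 726: h=0, h2=7, slots 0,7 occupied → index 3.
Insert 553: h=3, h2=4, slots 3,7,0 occupied → index 4.
Table: [319, ∅, ∅, 726, 553, ∅, 567, 418, 889, 88, ∅]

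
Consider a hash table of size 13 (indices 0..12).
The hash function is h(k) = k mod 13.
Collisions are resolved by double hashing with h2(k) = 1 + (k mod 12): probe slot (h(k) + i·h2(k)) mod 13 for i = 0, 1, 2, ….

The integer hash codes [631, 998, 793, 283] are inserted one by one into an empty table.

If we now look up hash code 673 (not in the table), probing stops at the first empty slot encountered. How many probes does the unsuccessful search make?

Insert 631: h=7, slot 7 empty => index 7.
Insert 998: h=10, slot 10 empty => index 10.
Insert 793: h=0, slot 0 empty => index 0.
Insert 283: h=10, h2=8, slot 10 occupied => index 5.
Table: [793, —, —, —, —, 283, —, 631, —, —, 998, —, —]
Lookup 673: h=10, h2=2, probe 10,12 → slot 12 empty, not found.

2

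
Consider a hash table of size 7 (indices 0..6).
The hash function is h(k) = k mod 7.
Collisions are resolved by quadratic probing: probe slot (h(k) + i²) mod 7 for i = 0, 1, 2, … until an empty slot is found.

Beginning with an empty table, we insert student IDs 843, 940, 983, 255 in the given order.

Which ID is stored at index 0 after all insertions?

255

Insert 843: h=3, slot 3 empty => index 3.
Insert 940: h=2, slot 2 empty => index 2.
Insert 983: h=3, slot 3 occupied => index 4.
Insert 255: h=3, slots 3,4 occupied => index 0.
Table: [255, -, 940, 843, 983, -, -]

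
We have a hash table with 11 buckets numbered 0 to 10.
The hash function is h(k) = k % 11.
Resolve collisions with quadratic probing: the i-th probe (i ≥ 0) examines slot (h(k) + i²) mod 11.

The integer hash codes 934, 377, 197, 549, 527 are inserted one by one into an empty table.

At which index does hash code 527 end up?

4

934: h=10 → slot 10
377: h=3 → slot 3
197: h=10, probe 10,0 → slot 0
549: h=10, probe 10,0,3,8 → slot 8
527: h=10, probe 10,0,3,8,4 → slot 4
Table: [197, —, —, 377, 527, —, —, —, 549, —, 934]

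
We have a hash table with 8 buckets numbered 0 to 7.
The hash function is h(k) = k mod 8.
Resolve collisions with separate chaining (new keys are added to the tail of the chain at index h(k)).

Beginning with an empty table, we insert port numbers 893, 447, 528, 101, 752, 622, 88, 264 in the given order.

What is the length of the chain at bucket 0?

4

Insert 893: h=5, bucket 5 empty -> new chain.
Insert 447: h=7, bucket 7 empty -> new chain.
Insert 528: h=0, bucket 0 empty -> new chain.
Insert 101: h=5, bucket 5 nonempty -> append to chain.
Insert 752: h=0, bucket 0 nonempty -> append to chain.
Insert 622: h=6, bucket 6 empty -> new chain.
Insert 88: h=0, bucket 0 nonempty -> append to chain.
Insert 264: h=0, bucket 0 nonempty -> append to chain.
Final buckets:
0: 528 -> 752 -> 88 -> 264
1: .
2: .
3: .
4: .
5: 893 -> 101
6: 622
7: 447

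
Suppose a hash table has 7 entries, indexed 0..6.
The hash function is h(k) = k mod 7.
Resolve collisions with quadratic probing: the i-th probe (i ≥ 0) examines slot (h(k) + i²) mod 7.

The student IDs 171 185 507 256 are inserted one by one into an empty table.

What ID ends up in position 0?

507

171 hashes to 3; slot 3 is free => place at 3.
185 hashes to 3; 3 taken => place at 4.
507 hashes to 3; 3,4 taken => place at 0.
256 hashes to 4; 4 taken => place at 5.
Table: [507, —, —, 171, 185, 256, —]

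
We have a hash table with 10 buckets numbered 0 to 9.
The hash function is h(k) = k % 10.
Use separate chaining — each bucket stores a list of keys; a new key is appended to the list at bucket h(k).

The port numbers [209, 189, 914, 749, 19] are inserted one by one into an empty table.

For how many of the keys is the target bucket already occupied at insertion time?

Insert 209: h=9, bucket 9 empty -> new chain.
Insert 189: h=9, bucket 9 nonempty -> append to chain.
Insert 914: h=4, bucket 4 empty -> new chain.
Insert 749: h=9, bucket 9 nonempty -> append to chain.
Insert 19: h=9, bucket 9 nonempty -> append to chain.
Final buckets:
0: -
1: -
2: -
3: -
4: 914
5: -
6: -
7: -
8: -
9: 209 -> 189 -> 749 -> 19

3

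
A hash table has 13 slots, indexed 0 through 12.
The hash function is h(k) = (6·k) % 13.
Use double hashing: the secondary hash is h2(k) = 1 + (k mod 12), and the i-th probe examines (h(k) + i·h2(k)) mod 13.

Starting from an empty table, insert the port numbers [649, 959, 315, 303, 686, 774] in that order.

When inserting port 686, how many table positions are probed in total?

Insert 649: h=7, slot 7 empty → index 7.
Insert 959: h=8, slot 8 empty → index 8.
Insert 315: h=5, slot 5 empty → index 5.
Insert 303: h=11, slot 11 empty → index 11.
Insert 686: h=8, h2=3, slots 8,11 occupied → index 1.
Insert 774: h=3, slot 3 empty → index 3.
Table: [∅, 686, ∅, 774, ∅, 315, ∅, 649, 959, ∅, ∅, 303, ∅]

3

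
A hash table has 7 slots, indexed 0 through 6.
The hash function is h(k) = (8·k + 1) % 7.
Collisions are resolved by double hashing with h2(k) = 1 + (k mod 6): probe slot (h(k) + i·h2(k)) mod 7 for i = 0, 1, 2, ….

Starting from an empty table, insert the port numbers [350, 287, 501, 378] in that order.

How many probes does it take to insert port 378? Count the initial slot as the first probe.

350 hashes to 1; slot 1 is free → place at 1.
287 hashes to 1, h2=6; 1 taken → place at 0.
501 hashes to 5; slot 5 is free → place at 5.
378 hashes to 1, h2=1; 1 taken → place at 2.
Table: [287, 350, 378, —, —, 501, —]

2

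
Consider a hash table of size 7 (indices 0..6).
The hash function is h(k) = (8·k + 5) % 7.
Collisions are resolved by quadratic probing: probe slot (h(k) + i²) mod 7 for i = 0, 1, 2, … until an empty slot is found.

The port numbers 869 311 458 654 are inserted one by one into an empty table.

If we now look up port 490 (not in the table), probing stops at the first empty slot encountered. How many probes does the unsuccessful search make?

869 hashes to 6; slot 6 is free → place at 6.
311 hashes to 1; slot 1 is free → place at 1.
458 hashes to 1; 1 taken → place at 2.
654 hashes to 1; 1,2 taken → place at 5.
Table: [—, 311, 458, —, —, 654, 869]
Lookup 490: h=5, probe 5,6,2,0 → slot 0 empty, not found.

4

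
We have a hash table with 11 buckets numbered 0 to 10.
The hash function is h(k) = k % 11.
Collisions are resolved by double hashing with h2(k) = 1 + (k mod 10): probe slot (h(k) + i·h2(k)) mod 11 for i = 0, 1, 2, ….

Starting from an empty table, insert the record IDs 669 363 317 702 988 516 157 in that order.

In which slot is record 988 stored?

Insert 669: h=9, slot 9 empty -> index 9.
Insert 363: h=0, slot 0 empty -> index 0.
Insert 317: h=9, h2=8, slot 9 occupied -> index 6.
Insert 702: h=9, h2=3, slot 9 occupied -> index 1.
Insert 988: h=9, h2=9, slot 9 occupied -> index 7.
Insert 516: h=10, slot 10 empty -> index 10.
Insert 157: h=3, slot 3 empty -> index 3.
Table: [363, 702, -, 157, -, -, 317, 988, -, 669, 516]

7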